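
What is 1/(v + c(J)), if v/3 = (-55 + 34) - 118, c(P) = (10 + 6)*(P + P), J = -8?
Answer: -1/673 ≈ -0.0014859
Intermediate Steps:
c(P) = 32*P (c(P) = 16*(2*P) = 32*P)
v = -417 (v = 3*((-55 + 34) - 118) = 3*(-21 - 118) = 3*(-139) = -417)
1/(v + c(J)) = 1/(-417 + 32*(-8)) = 1/(-417 - 256) = 1/(-673) = -1/673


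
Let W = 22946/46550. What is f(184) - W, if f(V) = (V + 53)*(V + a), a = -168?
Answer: 12606761/3325 ≈ 3791.5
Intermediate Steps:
f(V) = (-168 + V)*(53 + V) (f(V) = (V + 53)*(V - 168) = (53 + V)*(-168 + V) = (-168 + V)*(53 + V))
W = 1639/3325 (W = 22946*(1/46550) = 1639/3325 ≈ 0.49293)
f(184) - W = (-8904 + 184² - 115*184) - 1*1639/3325 = (-8904 + 33856 - 21160) - 1639/3325 = 3792 - 1639/3325 = 12606761/3325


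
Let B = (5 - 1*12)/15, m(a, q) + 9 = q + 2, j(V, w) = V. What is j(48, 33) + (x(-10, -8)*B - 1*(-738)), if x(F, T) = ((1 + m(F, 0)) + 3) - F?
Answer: 11741/15 ≈ 782.73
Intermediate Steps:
m(a, q) = -7 + q (m(a, q) = -9 + (q + 2) = -9 + (2 + q) = -7 + q)
B = -7/15 (B = (5 - 12)*(1/15) = -7*1/15 = -7/15 ≈ -0.46667)
x(F, T) = -3 - F (x(F, T) = ((1 + (-7 + 0)) + 3) - F = ((1 - 7) + 3) - F = (-6 + 3) - F = -3 - F)
j(48, 33) + (x(-10, -8)*B - 1*(-738)) = 48 + ((-3 - 1*(-10))*(-7/15) - 1*(-738)) = 48 + ((-3 + 10)*(-7/15) + 738) = 48 + (7*(-7/15) + 738) = 48 + (-49/15 + 738) = 48 + 11021/15 = 11741/15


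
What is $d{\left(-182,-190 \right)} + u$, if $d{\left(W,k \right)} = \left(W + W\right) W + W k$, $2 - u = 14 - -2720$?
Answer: $98096$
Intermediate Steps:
$u = -2732$ ($u = 2 - \left(14 - -2720\right) = 2 - \left(14 + 2720\right) = 2 - 2734 = -2732$)
$d{\left(W,k \right)} = 2 W^{2} + W k$ ($d{\left(W,k \right)} = 2 W W + W k = 2 W^{2} + W k$)
$d{\left(-182,-190 \right)} + u = - 182 \left(-190 + 2 \left(-182\right)\right) - 2732 = - 182 \left(-190 - 364\right) - 2732 = \left(-182\right) \left(-554\right) - 2732 = 100828 - 2732 = 98096$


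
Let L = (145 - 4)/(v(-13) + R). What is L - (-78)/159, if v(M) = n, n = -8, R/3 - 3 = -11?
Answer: -6641/1696 ≈ -3.9157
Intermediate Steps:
R = -24 (R = 9 + 3*(-11) = 9 - 33 = -24)
v(M) = -8
L = -141/32 (L = (145 - 4)/(-8 - 24) = 141/(-32) = 141*(-1/32) = -141/32 ≈ -4.4063)
L - (-78)/159 = -141/32 - (-78)/159 = -141/32 - 1*(-26/53) = -141/32 + 26/53 = -6641/1696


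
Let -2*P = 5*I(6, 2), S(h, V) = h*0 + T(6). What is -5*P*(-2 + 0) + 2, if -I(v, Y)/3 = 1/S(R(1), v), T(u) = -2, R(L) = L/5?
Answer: -71/2 ≈ -35.500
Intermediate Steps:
R(L) = L/5 (R(L) = L*(⅕) = L/5)
S(h, V) = -2 (S(h, V) = h*0 - 2 = 0 - 2 = -2)
I(v, Y) = 3/2 (I(v, Y) = -3/(-2) = -3*(-½) = 3/2)
P = -15/4 (P = -5*3/(2*2) = -½*15/2 = -15/4 ≈ -3.7500)
-5*P*(-2 + 0) + 2 = -(-75)*(-2 + 0)/4 + 2 = -(-75)*(-2)/4 + 2 = -5*15/2 + 2 = -75/2 + 2 = -71/2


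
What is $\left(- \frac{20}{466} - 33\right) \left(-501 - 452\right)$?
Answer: $\frac{7337147}{233} \approx 31490.0$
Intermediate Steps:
$\left(- \frac{20}{466} - 33\right) \left(-501 - 452\right) = \left(\left(-20\right) \frac{1}{466} - 33\right) \left(-953\right) = \left(- \frac{10}{233} - 33\right) \left(-953\right) = \left(- \frac{7699}{233}\right) \left(-953\right) = \frac{7337147}{233}$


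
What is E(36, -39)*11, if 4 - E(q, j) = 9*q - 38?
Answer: -3102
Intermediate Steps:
E(q, j) = 42 - 9*q (E(q, j) = 4 - (9*q - 38) = 4 - (-38 + 9*q) = 4 + (38 - 9*q) = 42 - 9*q)
E(36, -39)*11 = (42 - 9*36)*11 = (42 - 324)*11 = -282*11 = -3102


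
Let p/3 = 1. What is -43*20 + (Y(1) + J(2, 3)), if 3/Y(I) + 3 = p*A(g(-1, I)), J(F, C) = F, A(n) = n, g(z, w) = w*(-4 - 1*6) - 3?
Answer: -12013/14 ≈ -858.07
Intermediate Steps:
g(z, w) = -3 - 10*w (g(z, w) = w*(-4 - 6) - 3 = w*(-10) - 3 = -10*w - 3 = -3 - 10*w)
p = 3 (p = 3*1 = 3)
Y(I) = 3/(-12 - 30*I) (Y(I) = 3/(-3 + 3*(-3 - 10*I)) = 3/(-3 + (-9 - 30*I)) = 3/(-12 - 30*I))
-43*20 + (Y(1) + J(2, 3)) = -43*20 + (-1/(4 + 10*1) + 2) = -860 + (-1/(4 + 10) + 2) = -860 + (-1/14 + 2) = -860 + 27/14 = -12013/14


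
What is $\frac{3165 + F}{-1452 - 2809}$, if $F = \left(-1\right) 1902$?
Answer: $- \frac{1263}{4261} \approx -0.29641$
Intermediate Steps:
$F = -1902$
$\frac{3165 + F}{-1452 - 2809} = \frac{3165 - 1902}{-1452 - 2809} = \frac{1263}{-4261} = 1263 \left(- \frac{1}{4261}\right) = - \frac{1263}{4261}$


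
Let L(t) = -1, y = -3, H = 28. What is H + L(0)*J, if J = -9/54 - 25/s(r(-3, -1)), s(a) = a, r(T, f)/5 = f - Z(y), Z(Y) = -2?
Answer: 199/6 ≈ 33.167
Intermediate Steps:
r(T, f) = 10 + 5*f (r(T, f) = 5*(f - 1*(-2)) = 5*(f + 2) = 5*(2 + f) = 10 + 5*f)
J = -31/6 (J = -9/54 - 25/(10 + 5*(-1)) = -9*1/54 - 25/(10 - 5) = -⅙ - 25/5 = -⅙ - 25*⅕ = -⅙ - 5 = -31/6 ≈ -5.1667)
H + L(0)*J = 28 - 1*(-31/6) = 28 + 31/6 = 199/6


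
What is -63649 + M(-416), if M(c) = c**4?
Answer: 29948315487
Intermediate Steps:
-63649 + M(-416) = -63649 + (-416)**4 = -63649 + 29948379136 = 29948315487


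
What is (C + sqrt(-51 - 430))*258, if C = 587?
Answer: 151446 + 258*I*sqrt(481) ≈ 1.5145e+5 + 5658.4*I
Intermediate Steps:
(C + sqrt(-51 - 430))*258 = (587 + sqrt(-51 - 430))*258 = (587 + sqrt(-481))*258 = (587 + I*sqrt(481))*258 = 151446 + 258*I*sqrt(481)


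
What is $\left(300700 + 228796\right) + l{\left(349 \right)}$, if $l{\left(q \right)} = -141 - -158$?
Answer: $529513$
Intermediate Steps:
$l{\left(q \right)} = 17$ ($l{\left(q \right)} = -141 + 158 = 17$)
$\left(300700 + 228796\right) + l{\left(349 \right)} = \left(300700 + 228796\right) + 17 = 529496 + 17 = 529513$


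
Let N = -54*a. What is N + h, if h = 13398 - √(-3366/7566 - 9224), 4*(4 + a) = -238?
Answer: 16827 - 5*I*√586719341/1261 ≈ 16827.0 - 96.044*I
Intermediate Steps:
a = -127/2 (a = -4 + (¼)*(-238) = -4 - 119/2 = -127/2 ≈ -63.500)
N = 3429 (N = -54*(-127/2) = 3429)
h = 13398 - 5*I*√586719341/1261 (h = 13398 - √(-3366*1/7566 - 9224) = 13398 - √(-561/1261 - 9224) = 13398 - √(-11632025/1261) = 13398 - 5*I*√586719341/1261 ≈ 13398.0 - 96.044*I)
N + h = 3429 + (13398 - 5*I*√586719341/1261) = 16827 - 5*I*√586719341/1261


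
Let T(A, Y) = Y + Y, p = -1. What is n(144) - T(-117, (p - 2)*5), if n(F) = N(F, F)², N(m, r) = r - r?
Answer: 30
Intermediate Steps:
T(A, Y) = 2*Y
N(m, r) = 0
n(F) = 0 (n(F) = 0² = 0)
n(144) - T(-117, (p - 2)*5) = 0 - 2*(-1 - 2)*5 = 0 - 2*(-3*5) = 0 - 2*(-15) = 0 - 1*(-30) = 0 + 30 = 30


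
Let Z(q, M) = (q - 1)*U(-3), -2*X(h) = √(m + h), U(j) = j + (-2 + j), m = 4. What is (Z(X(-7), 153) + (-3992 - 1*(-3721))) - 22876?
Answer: -23139 + 4*I*√3 ≈ -23139.0 + 6.9282*I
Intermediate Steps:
U(j) = -2 + 2*j
X(h) = -√(4 + h)/2
Z(q, M) = 8 - 8*q (Z(q, M) = (q - 1)*(-2 + 2*(-3)) = (-1 + q)*(-2 - 6) = (-1 + q)*(-8) = 8 - 8*q)
(Z(X(-7), 153) + (-3992 - 1*(-3721))) - 22876 = ((8 - (-4)*√(4 - 7)) + (-3992 - 1*(-3721))) - 22876 = ((8 - (-4)*√(-3)) + (-3992 + 3721)) - 22876 = ((8 - (-4)*I*√3) - 271) - 22876 = ((8 + 4*I*√3) - 271) - 22876 = (-263 + 4*I*√3) - 22876 = -23139 + 4*I*√3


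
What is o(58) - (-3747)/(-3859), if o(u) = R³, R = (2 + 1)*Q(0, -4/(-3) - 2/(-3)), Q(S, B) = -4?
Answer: -6672099/3859 ≈ -1729.0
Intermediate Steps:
R = -12 (R = (2 + 1)*(-4) = 3*(-4) = -12)
o(u) = -1728 (o(u) = (-12)³ = -1728)
o(58) - (-3747)/(-3859) = -1728 - (-3747)/(-3859) = -1728 - (-3747)*(-1)/3859 = -1728 - 1*3747/3859 = -1728 - 3747/3859 = -6672099/3859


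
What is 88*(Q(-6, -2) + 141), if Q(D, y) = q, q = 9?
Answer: 13200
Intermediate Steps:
Q(D, y) = 9
88*(Q(-6, -2) + 141) = 88*(9 + 141) = 88*150 = 13200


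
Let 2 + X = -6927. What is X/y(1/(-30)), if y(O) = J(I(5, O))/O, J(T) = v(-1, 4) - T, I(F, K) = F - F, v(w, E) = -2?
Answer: -6929/60 ≈ -115.48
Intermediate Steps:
X = -6929 (X = -2 - 6927 = -6929)
I(F, K) = 0
J(T) = -2 - T
y(O) = -2/O (y(O) = (-2 - 1*0)/O = (-2 + 0)/O = -2/O)
X/y(1/(-30)) = -6929/((-2/(1/(-30)))) = -6929/((-2/(-1/30))) = -6929/((-2*(-30))) = -6929/60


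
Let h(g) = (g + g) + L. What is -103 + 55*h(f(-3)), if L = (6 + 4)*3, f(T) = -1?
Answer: 1437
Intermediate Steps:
L = 30 (L = 10*3 = 30)
h(g) = 30 + 2*g (h(g) = (g + g) + 30 = 2*g + 30 = 30 + 2*g)
-103 + 55*h(f(-3)) = -103 + 55*(30 + 2*(-1)) = -103 + 55*(30 - 2) = -103 + 55*28 = -103 + 1540 = 1437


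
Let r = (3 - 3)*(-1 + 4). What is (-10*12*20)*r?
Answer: 0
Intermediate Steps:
r = 0 (r = 0*3 = 0)
(-10*12*20)*r = (-10*12*20)*0 = -120*20*0 = -2400*0 = 0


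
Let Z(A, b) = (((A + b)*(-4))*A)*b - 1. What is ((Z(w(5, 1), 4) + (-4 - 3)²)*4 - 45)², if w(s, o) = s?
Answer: 7469289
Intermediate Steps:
Z(A, b) = -1 + A*b*(-4*A - 4*b) (Z(A, b) = ((-4*A - 4*b)*A)*b - 1 = (A*(-4*A - 4*b))*b - 1 = A*b*(-4*A - 4*b) - 1 = -1 + A*b*(-4*A - 4*b))
((Z(w(5, 1), 4) + (-4 - 3)²)*4 - 45)² = (((-1 - 4*5*4² - 4*4*5²) + (-4 - 3)²)*4 - 45)² = (((-1 - 4*5*16 - 4*4*25) + (-7)²)*4 - 45)² = (((-1 - 320 - 400) + 49)*4 - 45)² = ((-721 + 49)*4 - 45)² = (-672*4 - 45)² = (-2688 - 45)² = (-2733)² = 7469289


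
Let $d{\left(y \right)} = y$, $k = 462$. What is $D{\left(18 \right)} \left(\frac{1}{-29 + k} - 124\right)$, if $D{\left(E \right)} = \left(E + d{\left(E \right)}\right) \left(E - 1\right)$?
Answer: $- \frac{32858892}{433} \approx -75887.0$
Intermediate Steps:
$D{\left(E \right)} = 2 E \left(-1 + E\right)$ ($D{\left(E \right)} = \left(E + E\right) \left(E - 1\right) = 2 E \left(-1 + E\right)$)
$D{\left(18 \right)} \left(\frac{1}{-29 + k} - 124\right) = 2 \cdot 18 \left(-1 + 18\right) \left(\frac{1}{-29 + 462} - 124\right) = 2 \cdot 18 \cdot 17 \left(\frac{1}{433} - 124\right) = 612 \left(\frac{1}{433} - 124\right) = 612 \left(- \frac{53691}{433}\right) = - \frac{32858892}{433}$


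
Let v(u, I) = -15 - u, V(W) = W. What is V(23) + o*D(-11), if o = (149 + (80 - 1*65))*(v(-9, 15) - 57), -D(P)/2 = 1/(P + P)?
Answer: -10079/11 ≈ -916.27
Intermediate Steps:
D(P) = -1/P (D(P) = -2/(P + P) = -2*1/(2*P) = -1/P)
o = -10332 (o = (149 + (80 - 1*65))*((-15 - 1*(-9)) - 57) = (149 + (80 - 65))*((-15 + 9) - 57) = (149 + 15)*(-6 - 57) = 164*(-63) = -10332)
V(23) + o*D(-11) = 23 - (-10332)/(-11) = 23 - (-10332)*(-1)/11 = 23 - 10332*1/11 = 23 - 10332/11 = -10079/11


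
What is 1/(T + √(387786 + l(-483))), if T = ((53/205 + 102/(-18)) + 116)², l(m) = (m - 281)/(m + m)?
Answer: 70422712734917025/859076483603184180119 - 47684716875*√22616598165/1718152967206368360238 ≈ 7.7801e-5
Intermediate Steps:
l(m) = (-281 + m)/(2*m) (l(m) = (-281 + m)/((2*m)) = (-281 + m)*(1/(2*m)) = (-281 + m)/(2*m))
T = 4625904196/378225 (T = ((53*(1/205) + 102*(-1/18)) + 116)² = ((53/205 - 17/3) + 116)² = (-3326/615 + 116)² = (68014/615)² = 4625904196/378225 ≈ 12231.)
1/(T + √(387786 + l(-483))) = 1/(4625904196/378225 + √(387786 + (½)*(-281 - 483)/(-483))) = 1/(4625904196/378225 + √(387786 + (½)*(-1/483)*(-764))) = 1/(4625904196/378225 + √(387786 + 382/483)) = 1/(4625904196/378225 + √(187301020/483)) = 1/(4625904196/378225 + 2*√22616598165/483)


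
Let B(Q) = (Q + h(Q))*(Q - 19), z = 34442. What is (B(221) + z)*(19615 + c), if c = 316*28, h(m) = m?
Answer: 3521613138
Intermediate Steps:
B(Q) = 2*Q*(-19 + Q) (B(Q) = (Q + Q)*(Q - 19) = (2*Q)*(-19 + Q) = 2*Q*(-19 + Q))
c = 8848
(B(221) + z)*(19615 + c) = (2*221*(-19 + 221) + 34442)*(19615 + 8848) = (2*221*202 + 34442)*28463 = (89284 + 34442)*28463 = 123726*28463 = 3521613138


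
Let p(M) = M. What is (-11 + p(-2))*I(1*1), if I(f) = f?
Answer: -13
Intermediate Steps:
(-11 + p(-2))*I(1*1) = (-11 - 2)*(1*1) = -13*1 = -13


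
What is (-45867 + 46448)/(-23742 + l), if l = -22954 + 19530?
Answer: -581/27166 ≈ -0.021387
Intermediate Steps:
l = -3424
(-45867 + 46448)/(-23742 + l) = (-45867 + 46448)/(-23742 - 3424) = 581/(-27166) = 581*(-1/27166) = -581/27166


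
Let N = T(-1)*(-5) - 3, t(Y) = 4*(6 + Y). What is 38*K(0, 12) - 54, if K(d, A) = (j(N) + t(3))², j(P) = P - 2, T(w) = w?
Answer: 49194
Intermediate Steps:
t(Y) = 24 + 4*Y
N = 2 (N = -1*(-5) - 3 = 5 - 3 = 2)
j(P) = -2 + P
K(d, A) = 1296 (K(d, A) = ((-2 + 2) + (24 + 4*3))² = (0 + (24 + 12))² = (0 + 36)² = 36² = 1296)
38*K(0, 12) - 54 = 38*1296 - 54 = 49248 - 54 = 49194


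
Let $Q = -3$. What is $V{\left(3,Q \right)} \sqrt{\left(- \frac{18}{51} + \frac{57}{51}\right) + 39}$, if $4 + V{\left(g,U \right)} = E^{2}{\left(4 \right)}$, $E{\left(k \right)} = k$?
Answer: $\frac{312 \sqrt{17}}{17} \approx 75.671$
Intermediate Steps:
$V{\left(g,U \right)} = 12$ ($V{\left(g,U \right)} = -4 + 4^{2} = -4 + 16 = 12$)
$V{\left(3,Q \right)} \sqrt{\left(- \frac{18}{51} + \frac{57}{51}\right) + 39} = 12 \sqrt{\left(- \frac{18}{51} + \frac{57}{51}\right) + 39} = 12 \sqrt{\left(\left(-18\right) \frac{1}{51} + 57 \cdot \frac{1}{51}\right) + 39} = 12 \sqrt{\left(- \frac{6}{17} + \frac{19}{17}\right) + 39} = 12 \sqrt{\frac{13}{17} + 39} = 12 \sqrt{\frac{676}{17}} = 12 \frac{26 \sqrt{17}}{17} = \frac{312 \sqrt{17}}{17}$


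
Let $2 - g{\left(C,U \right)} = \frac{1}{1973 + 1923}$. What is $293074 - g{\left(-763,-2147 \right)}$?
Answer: $\frac{1141808513}{3896} \approx 2.9307 \cdot 10^{5}$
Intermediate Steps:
$g{\left(C,U \right)} = \frac{7791}{3896}$ ($g{\left(C,U \right)} = 2 - \frac{1}{1973 + 1923} = 2 - \frac{1}{3896} = \frac{7791}{3896}$)
$293074 - g{\left(-763,-2147 \right)} = 293074 - \frac{7791}{3896} = \frac{1141808513}{3896}$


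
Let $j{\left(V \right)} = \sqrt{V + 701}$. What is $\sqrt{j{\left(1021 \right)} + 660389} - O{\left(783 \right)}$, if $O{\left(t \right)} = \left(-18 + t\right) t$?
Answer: $-598995 + \sqrt{660389 + \sqrt{1722}} \approx -5.9818 \cdot 10^{5}$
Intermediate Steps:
$O{\left(t \right)} = t \left(-18 + t\right)$
$j{\left(V \right)} = \sqrt{701 + V}$
$\sqrt{j{\left(1021 \right)} + 660389} - O{\left(783 \right)} = \sqrt{\sqrt{701 + 1021} + 660389} - 783 \left(-18 + 783\right) = \sqrt{\sqrt{1722} + 660389} - 783 \cdot 765 = \sqrt{660389 + \sqrt{1722}} - 598995 = -598995 + \sqrt{660389 + \sqrt{1722}}$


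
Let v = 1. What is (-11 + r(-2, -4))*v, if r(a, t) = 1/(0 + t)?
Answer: -45/4 ≈ -11.250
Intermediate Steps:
r(a, t) = 1/t
(-11 + r(-2, -4))*v = (-11 + 1/(-4))*1 = (-11 - ¼)*1 = -45/4*1 = -45/4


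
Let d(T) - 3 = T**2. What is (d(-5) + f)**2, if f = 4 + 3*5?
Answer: 2209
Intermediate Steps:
d(T) = 3 + T**2
f = 19 (f = 4 + 15 = 19)
(d(-5) + f)**2 = ((3 + (-5)**2) + 19)**2 = ((3 + 25) + 19)**2 = (28 + 19)**2 = 47**2 = 2209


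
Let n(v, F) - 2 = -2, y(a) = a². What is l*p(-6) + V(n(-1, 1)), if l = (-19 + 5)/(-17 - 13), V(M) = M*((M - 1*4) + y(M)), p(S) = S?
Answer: -14/5 ≈ -2.8000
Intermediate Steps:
n(v, F) = 0 (n(v, F) = 2 - 2 = 0)
V(M) = M*(-4 + M + M²) (V(M) = M*((M - 1*4) + M²) = M*((M - 4) + M²) = M*((-4 + M) + M²) = M*(-4 + M + M²))
l = 7/15 (l = -14/(-30) = -14*(-1/30) = 7/15 ≈ 0.46667)
l*p(-6) + V(n(-1, 1)) = (7/15)*(-6) + 0*(-4 + 0 + 0²) = -14/5 + 0*(-4 + 0 + 0) = -14/5 + 0*(-4) = -14/5 + 0 = -14/5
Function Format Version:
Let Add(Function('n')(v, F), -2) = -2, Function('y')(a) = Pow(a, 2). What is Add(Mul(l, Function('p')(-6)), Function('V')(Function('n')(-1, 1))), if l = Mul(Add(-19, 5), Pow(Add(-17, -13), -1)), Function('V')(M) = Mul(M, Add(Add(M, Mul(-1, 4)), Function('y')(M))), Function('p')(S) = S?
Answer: Rational(-14, 5) ≈ -2.8000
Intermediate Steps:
Function('n')(v, F) = 0 (Function('n')(v, F) = Add(2, -2) = 0)
Function('V')(M) = Mul(M, Add(-4, M, Pow(M, 2))) (Function('V')(M) = Mul(M, Add(Add(M, Mul(-1, 4)), Pow(M, 2))) = Mul(M, Add(Add(M, -4), Pow(M, 2))) = Mul(M, Add(Add(-4, M), Pow(M, 2))) = Mul(M, Add(-4, M, Pow(M, 2))))
l = Rational(7, 15) (l = Mul(-14, Pow(-30, -1)) = Mul(-14, Rational(-1, 30)) = Rational(7, 15) ≈ 0.46667)
Add(Mul(l, Function('p')(-6)), Function('V')(Function('n')(-1, 1))) = Add(Mul(Rational(7, 15), -6), Mul(0, Add(-4, 0, Pow(0, 2)))) = Add(Rational(-14, 5), Mul(0, Add(-4, 0, 0))) = Add(Rational(-14, 5), Mul(0, -4)) = Add(Rational(-14, 5), 0) = Rational(-14, 5)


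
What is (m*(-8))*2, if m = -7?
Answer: 112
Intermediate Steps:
(m*(-8))*2 = -7*(-8)*2 = 56*2 = 112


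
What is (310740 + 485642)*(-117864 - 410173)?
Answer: -420519162134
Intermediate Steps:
(310740 + 485642)*(-117864 - 410173) = 796382*(-528037) = -420519162134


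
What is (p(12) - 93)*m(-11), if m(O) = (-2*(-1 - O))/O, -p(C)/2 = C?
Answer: -2340/11 ≈ -212.73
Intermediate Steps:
p(C) = -2*C
m(O) = (2 + 2*O)/O
(p(12) - 93)*m(-11) = (-2*12 - 93)*(2 + 2/(-11)) = (-24 - 93)*(2 + 2*(-1/11)) = -117*(2 - 2/11) = -117*20/11 = -2340/11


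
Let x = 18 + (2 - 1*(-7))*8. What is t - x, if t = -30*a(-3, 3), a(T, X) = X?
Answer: -180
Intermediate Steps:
x = 90 (x = 18 + (2 + 7)*8 = 18 + 9*8 = 18 + 72 = 90)
t = -90 (t = -30*3 = -90)
t - x = -90 - 1*90 = -90 - 90 = -180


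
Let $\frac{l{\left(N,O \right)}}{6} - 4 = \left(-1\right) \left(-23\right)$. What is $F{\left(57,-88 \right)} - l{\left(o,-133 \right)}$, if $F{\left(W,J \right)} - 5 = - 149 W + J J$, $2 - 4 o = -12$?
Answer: $-906$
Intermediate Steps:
$o = \frac{7}{2}$ ($o = \frac{1}{2} - -3 = \frac{1}{2} + 3 = \frac{7}{2} \approx 3.5$)
$l{\left(N,O \right)} = 162$ ($l{\left(N,O \right)} = 24 + 6 \left(\left(-1\right) \left(-23\right)\right) = 24 + 6 \cdot 23 = 24 + 138 = 162$)
$F{\left(W,J \right)} = 5 + J^{2} - 149 W$ ($F{\left(W,J \right)} = 5 + \left(- 149 W + J J\right) = 5 + \left(- 149 W + J^{2}\right) = 5 + \left(J^{2} - 149 W\right) = 5 + J^{2} - 149 W$)
$F{\left(57,-88 \right)} - l{\left(o,-133 \right)} = \left(5 + \left(-88\right)^{2} - 8493\right) - 162 = \left(5 + 7744 - 8493\right) - 162 = -744 - 162 = -906$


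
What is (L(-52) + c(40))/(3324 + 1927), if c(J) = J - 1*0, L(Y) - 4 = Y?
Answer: -8/5251 ≈ -0.0015235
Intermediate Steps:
L(Y) = 4 + Y
c(J) = J (c(J) = J + 0 = J)
(L(-52) + c(40))/(3324 + 1927) = ((4 - 52) + 40)/(3324 + 1927) = (-48 + 40)/5251 = -8*1/5251 = -8/5251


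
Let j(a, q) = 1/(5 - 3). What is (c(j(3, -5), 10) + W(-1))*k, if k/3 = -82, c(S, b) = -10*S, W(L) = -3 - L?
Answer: 1722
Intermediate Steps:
j(a, q) = ½ (j(a, q) = 1/2 = ½)
k = -246 (k = 3*(-82) = -246)
(c(j(3, -5), 10) + W(-1))*k = (-10*½ + (-3 - 1*(-1)))*(-246) = (-5 + (-3 + 1))*(-246) = (-5 - 2)*(-246) = -7*(-246) = 1722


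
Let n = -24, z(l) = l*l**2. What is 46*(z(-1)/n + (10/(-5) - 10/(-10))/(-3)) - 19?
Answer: -7/4 ≈ -1.7500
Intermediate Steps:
z(l) = l**3
46*(z(-1)/n + (10/(-5) - 10/(-10))/(-3)) - 19 = 46*((-1)**3/(-24) + (10/(-5) - 10/(-10))/(-3)) - 19 = 46*(-1*(-1/24) + (10*(-1/5) - 10*(-1/10))*(-1/3)) - 19 = 46*(1/24 + (-2 + 1)*(-1/3)) - 19 = 46*(1/24 - 1*(-1/3)) - 19 = 46*(1/24 + 1/3) - 19 = 46*(3/8) - 19 = 69/4 - 19 = -7/4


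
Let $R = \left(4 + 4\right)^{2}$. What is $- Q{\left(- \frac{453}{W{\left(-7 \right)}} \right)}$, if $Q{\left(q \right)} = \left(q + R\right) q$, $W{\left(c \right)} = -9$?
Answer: $- \frac{51793}{9} \approx -5754.8$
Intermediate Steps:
$R = 64$ ($R = 8^{2} = 64$)
$Q{\left(q \right)} = q \left(64 + q\right)$ ($Q{\left(q \right)} = \left(q + 64\right) q = \left(64 + q\right) q = q \left(64 + q\right)$)
$- Q{\left(- \frac{453}{W{\left(-7 \right)}} \right)} = - - \frac{453}{-9} \left(64 - \frac{453}{-9}\right) = - \left(-453\right) \left(- \frac{1}{9}\right) \left(64 - - \frac{151}{3}\right) = - \frac{151 \left(64 + \frac{151}{3}\right)}{3} = - \frac{151 \cdot 343}{3 \cdot 3} = \left(-1\right) \frac{51793}{9} = - \frac{51793}{9}$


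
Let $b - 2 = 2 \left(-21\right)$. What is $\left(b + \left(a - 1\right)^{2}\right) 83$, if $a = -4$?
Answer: $-1245$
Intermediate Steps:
$b = -40$ ($b = 2 + 2 \left(-21\right) = 2 - 42 = -40$)
$\left(b + \left(a - 1\right)^{2}\right) 83 = \left(-40 + \left(-4 - 1\right)^{2}\right) 83 = \left(-40 + \left(-5\right)^{2}\right) 83 = \left(-40 + 25\right) 83 = \left(-15\right) 83 = -1245$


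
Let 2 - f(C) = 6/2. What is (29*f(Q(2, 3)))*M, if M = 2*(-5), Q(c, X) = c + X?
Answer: 290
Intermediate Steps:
Q(c, X) = X + c
f(C) = -1 (f(C) = 2 - 6/2 = 2 - 1*3 = 2 - 3 = -1)
M = -10
(29*f(Q(2, 3)))*M = (29*(-1))*(-10) = -29*(-10) = 290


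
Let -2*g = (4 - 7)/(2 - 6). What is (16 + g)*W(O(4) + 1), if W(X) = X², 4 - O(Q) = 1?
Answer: 250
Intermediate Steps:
O(Q) = 3 (O(Q) = 4 - 1*1 = 4 - 1 = 3)
g = -3/8 (g = -(4 - 7)/(2*(2 - 6)) = -(-3)/(2*(-4)) = -(-3)*(-1)/(2*4) = -½*¾ = -3/8 ≈ -0.37500)
(16 + g)*W(O(4) + 1) = (16 - 3/8)*(3 + 1)² = (125/8)*4² = (125/8)*16 = 250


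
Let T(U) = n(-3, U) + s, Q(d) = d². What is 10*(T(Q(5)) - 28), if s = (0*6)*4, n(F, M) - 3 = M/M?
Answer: -240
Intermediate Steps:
n(F, M) = 4 (n(F, M) = 3 + M/M = 3 + 1 = 4)
s = 0 (s = 0*4 = 0)
T(U) = 4 (T(U) = 4 + 0 = 4)
10*(T(Q(5)) - 28) = 10*(4 - 28) = 10*(-24) = -240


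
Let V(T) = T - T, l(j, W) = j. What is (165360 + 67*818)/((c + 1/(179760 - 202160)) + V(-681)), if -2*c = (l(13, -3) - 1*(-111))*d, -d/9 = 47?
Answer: 4931718400/587462399 ≈ 8.3950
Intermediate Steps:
d = -423 (d = -9*47 = -423)
V(T) = 0
c = 26226 (c = -(13 - 1*(-111))*(-423)/2 = -(13 + 111)*(-423)/2 = -62*(-423) = -½*(-52452) = 26226)
(165360 + 67*818)/((c + 1/(179760 - 202160)) + V(-681)) = (165360 + 67*818)/((26226 + 1/(179760 - 202160)) + 0) = (165360 + 54806)/((26226 + 1/(-22400)) + 0) = 220166/((26226 - 1/22400) + 0) = 220166/(587462399/22400 + 0) = 220166/(587462399/22400) = 220166*(22400/587462399) = 4931718400/587462399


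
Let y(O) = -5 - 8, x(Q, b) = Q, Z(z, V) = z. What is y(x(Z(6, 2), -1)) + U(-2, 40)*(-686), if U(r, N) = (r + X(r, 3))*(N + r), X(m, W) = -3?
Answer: 130327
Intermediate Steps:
y(O) = -13
U(r, N) = (-3 + r)*(N + r) (U(r, N) = (r - 3)*(N + r) = (-3 + r)*(N + r))
y(x(Z(6, 2), -1)) + U(-2, 40)*(-686) = -13 + ((-2)**2 - 3*40 - 3*(-2) + 40*(-2))*(-686) = -13 + (4 - 120 + 6 - 80)*(-686) = -13 - 190*(-686) = -13 + 130340 = 130327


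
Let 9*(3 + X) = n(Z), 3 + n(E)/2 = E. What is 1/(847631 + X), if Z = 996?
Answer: 3/2543546 ≈ 1.1795e-6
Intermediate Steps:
n(E) = -6 + 2*E
X = 653/3 (X = -3 + (-6 + 2*996)/9 = -3 + (-6 + 1992)/9 = -3 + (⅑)*1986 = -3 + 662/3 = 653/3 ≈ 217.67)
1/(847631 + X) = 1/(847631 + 653/3) = 1/(2543546/3) = 3/2543546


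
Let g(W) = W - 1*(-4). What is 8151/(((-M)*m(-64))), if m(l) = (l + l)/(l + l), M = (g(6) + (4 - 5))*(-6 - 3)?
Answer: 2717/27 ≈ 100.63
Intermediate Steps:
g(W) = 4 + W (g(W) = W + 4 = 4 + W)
M = -81 (M = ((4 + 6) + (4 - 5))*(-6 - 3) = (10 - 1)*(-9) = 9*(-9) = -81)
m(l) = 1 (m(l) = (2*l)/((2*l)) = (2*l)*(1/(2*l)) = 1)
8151/(((-M)*m(-64))) = 8151/((-1*(-81)*1)) = 8151/((81*1)) = 8151/81 = 8151*(1/81) = 2717/27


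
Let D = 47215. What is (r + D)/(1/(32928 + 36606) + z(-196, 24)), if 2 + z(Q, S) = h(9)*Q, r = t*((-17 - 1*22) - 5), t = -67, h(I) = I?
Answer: -3488034042/122797043 ≈ -28.405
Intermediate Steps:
r = 2948 (r = -67*((-17 - 1*22) - 5) = -67*((-17 - 22) - 5) = -67*(-39 - 5) = -67*(-44) = 2948)
z(Q, S) = -2 + 9*Q
(r + D)/(1/(32928 + 36606) + z(-196, 24)) = (2948 + 47215)/(1/(32928 + 36606) + (-2 + 9*(-196))) = 50163/(1/69534 + (-2 - 1764)) = 50163/(1/69534 - 1766) = 50163/(-122797043/69534) = 50163*(-69534/122797043) = -3488034042/122797043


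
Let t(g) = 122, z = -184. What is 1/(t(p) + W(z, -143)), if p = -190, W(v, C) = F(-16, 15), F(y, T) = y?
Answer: 1/106 ≈ 0.0094340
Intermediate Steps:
W(v, C) = -16
1/(t(p) + W(z, -143)) = 1/(122 - 16) = 1/106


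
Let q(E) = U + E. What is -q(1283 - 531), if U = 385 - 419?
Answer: -718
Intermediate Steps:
U = -34
q(E) = -34 + E
-q(1283 - 531) = -(-34 + (1283 - 531)) = -(-34 + 752) = -1*718 = -718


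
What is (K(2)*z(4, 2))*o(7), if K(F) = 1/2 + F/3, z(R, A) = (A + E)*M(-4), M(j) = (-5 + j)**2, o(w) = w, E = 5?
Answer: 9261/2 ≈ 4630.5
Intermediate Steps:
z(R, A) = 405 + 81*A (z(R, A) = (A + 5)*(-5 - 4)**2 = (5 + A)*(-9)**2 = (5 + A)*81 = 405 + 81*A)
K(F) = 1/2 + F/3 (K(F) = 1*(1/2) + F*(1/3) = 1/2 + F/3)
(K(2)*z(4, 2))*o(7) = ((1/2 + (1/3)*2)*(405 + 81*2))*7 = ((1/2 + 2/3)*(405 + 162))*7 = ((7/6)*567)*7 = (1323/2)*7 = 9261/2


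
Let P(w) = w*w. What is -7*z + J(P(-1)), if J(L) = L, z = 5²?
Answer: -174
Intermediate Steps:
z = 25
P(w) = w²
-7*z + J(P(-1)) = -7*25 + (-1)² = -175 + 1 = -174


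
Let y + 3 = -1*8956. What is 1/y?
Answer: -1/8959 ≈ -0.00011162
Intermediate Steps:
y = -8959 (y = -3 - 1*8956 = -3 - 8956 = -8959)
1/y = 1/(-8959) = -1/8959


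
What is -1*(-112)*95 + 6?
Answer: 10646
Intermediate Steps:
-1*(-112)*95 + 6 = 112*95 + 6 = 10640 + 6 = 10646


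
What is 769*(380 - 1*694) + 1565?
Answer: -239901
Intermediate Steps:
769*(380 - 1*694) + 1565 = 769*(380 - 694) + 1565 = 769*(-314) + 1565 = -241466 + 1565 = -239901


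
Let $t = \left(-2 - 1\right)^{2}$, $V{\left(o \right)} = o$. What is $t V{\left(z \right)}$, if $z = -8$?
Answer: $-72$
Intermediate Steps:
$t = 9$ ($t = \left(-3\right)^{2} = 9$)
$t V{\left(z \right)} = 9 \left(-8\right) = -72$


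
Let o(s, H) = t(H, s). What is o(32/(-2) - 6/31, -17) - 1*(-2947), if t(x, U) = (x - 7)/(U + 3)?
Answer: 1206067/409 ≈ 2948.8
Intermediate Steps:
t(x, U) = (-7 + x)/(3 + U)
o(s, H) = (-7 + H)/(3 + s)
o(32/(-2) - 6/31, -17) - 1*(-2947) = (-7 - 17)/(3 + (32/(-2) - 6/31)) - 1*(-2947) = -24/(3 + (32*(-1/2) - 6*1/31)) + 2947 = -24/(3 + (-16 - 6/31)) + 2947 = -24/(3 - 502/31) + 2947 = -24/(-409/31) + 2947 = -31/409*(-24) + 2947 = 744/409 + 2947 = 1206067/409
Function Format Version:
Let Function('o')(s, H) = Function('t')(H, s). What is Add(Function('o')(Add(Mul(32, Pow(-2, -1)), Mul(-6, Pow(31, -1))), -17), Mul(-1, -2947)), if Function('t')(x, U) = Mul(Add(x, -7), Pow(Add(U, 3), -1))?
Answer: Rational(1206067, 409) ≈ 2948.8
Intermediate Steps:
Function('t')(x, U) = Mul(Pow(Add(3, U), -1), Add(-7, x)) (Function('t')(x, U) = Mul(Add(-7, x), Pow(Add(3, U), -1)) = Mul(Pow(Add(3, U), -1), Add(-7, x)))
Function('o')(s, H) = Mul(Pow(Add(3, s), -1), Add(-7, H))
Add(Function('o')(Add(Mul(32, Pow(-2, -1)), Mul(-6, Pow(31, -1))), -17), Mul(-1, -2947)) = Add(Mul(Pow(Add(3, Add(Mul(32, Pow(-2, -1)), Mul(-6, Pow(31, -1)))), -1), Add(-7, -17)), Mul(-1, -2947)) = Add(Mul(Pow(Add(3, Add(Mul(32, Rational(-1, 2)), Mul(-6, Rational(1, 31)))), -1), -24), 2947) = Add(Mul(Pow(Add(3, Add(-16, Rational(-6, 31))), -1), -24), 2947) = Add(Mul(Pow(Add(3, Rational(-502, 31)), -1), -24), 2947) = Add(Mul(Pow(Rational(-409, 31), -1), -24), 2947) = Add(Mul(Rational(-31, 409), -24), 2947) = Add(Rational(744, 409), 2947) = Rational(1206067, 409)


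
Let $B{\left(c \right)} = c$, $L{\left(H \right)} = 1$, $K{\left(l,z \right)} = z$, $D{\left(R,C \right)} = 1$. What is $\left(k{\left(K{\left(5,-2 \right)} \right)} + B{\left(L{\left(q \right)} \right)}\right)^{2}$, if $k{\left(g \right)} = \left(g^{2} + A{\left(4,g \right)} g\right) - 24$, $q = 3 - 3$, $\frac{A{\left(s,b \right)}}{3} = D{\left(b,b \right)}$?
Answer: $625$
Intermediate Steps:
$A{\left(s,b \right)} = 3$ ($A{\left(s,b \right)} = 3 \cdot 1 = 3$)
$q = 0$ ($q = 3 - 3 = 0$)
$k{\left(g \right)} = -24 + g^{2} + 3 g$ ($k{\left(g \right)} = \left(g^{2} + 3 g\right) - 24 = -24 + g^{2} + 3 g$)
$\left(k{\left(K{\left(5,-2 \right)} \right)} + B{\left(L{\left(q \right)} \right)}\right)^{2} = \left(\left(-24 + \left(-2\right)^{2} + 3 \left(-2\right)\right) + 1\right)^{2} = \left(\left(-24 + 4 - 6\right) + 1\right)^{2} = \left(-26 + 1\right)^{2} = \left(-25\right)^{2} = 625$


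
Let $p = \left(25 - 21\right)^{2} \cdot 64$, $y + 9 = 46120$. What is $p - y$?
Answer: $-45087$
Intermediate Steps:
$y = 46111$ ($y = -9 + 46120 = 46111$)
$p = 1024$ ($p = 4^{2} \cdot 64 = 16 \cdot 64 = 1024$)
$p - y = 1024 - 46111 = -45087$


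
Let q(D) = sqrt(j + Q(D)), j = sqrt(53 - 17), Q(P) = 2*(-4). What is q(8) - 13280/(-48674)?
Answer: 6640/24337 + I*sqrt(2) ≈ 0.27284 + 1.4142*I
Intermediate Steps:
Q(P) = -8
j = 6 (j = sqrt(36) = 6)
q(D) = I*sqrt(2) (q(D) = sqrt(6 - 8) = sqrt(-2) = I*sqrt(2))
q(8) - 13280/(-48674) = I*sqrt(2) - 13280/(-48674) = I*sqrt(2) - 13280*(-1/48674) = I*sqrt(2) + 6640/24337 = 6640/24337 + I*sqrt(2)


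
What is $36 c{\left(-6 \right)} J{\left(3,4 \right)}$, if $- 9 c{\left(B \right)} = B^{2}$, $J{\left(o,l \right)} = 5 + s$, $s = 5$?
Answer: $-1440$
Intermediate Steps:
$J{\left(o,l \right)} = 10$ ($J{\left(o,l \right)} = 5 + 5 = 10$)
$c{\left(B \right)} = - \frac{B^{2}}{9}$
$36 c{\left(-6 \right)} J{\left(3,4 \right)} = 36 \left(- \frac{\left(-6\right)^{2}}{9}\right) 10 = 36 \left(\left(- \frac{1}{9}\right) 36\right) 10 = 36 \left(-4\right) 10 = \left(-144\right) 10 = -1440$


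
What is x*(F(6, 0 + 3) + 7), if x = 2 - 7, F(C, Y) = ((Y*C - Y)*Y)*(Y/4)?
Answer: -815/4 ≈ -203.75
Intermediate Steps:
F(C, Y) = Y**2*(-Y + C*Y)/4 (F(C, Y) = ((C*Y - Y)*Y)*(Y*(1/4)) = ((-Y + C*Y)*Y)*(Y/4) = (Y*(-Y + C*Y))*(Y/4) = Y**2*(-Y + C*Y)/4)
x = -5
x*(F(6, 0 + 3) + 7) = -5*((0 + 3)**3*(-1 + 6)/4 + 7) = -5*((1/4)*3**3*5 + 7) = -5*((1/4)*27*5 + 7) = -5*(135/4 + 7) = -5*163/4 = -815/4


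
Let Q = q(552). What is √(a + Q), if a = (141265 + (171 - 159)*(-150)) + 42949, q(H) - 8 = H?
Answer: √182974 ≈ 427.75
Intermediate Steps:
q(H) = 8 + H
a = 182414 (a = (141265 + 12*(-150)) + 42949 = (141265 - 1800) + 42949 = 139465 + 42949 = 182414)
Q = 560 (Q = 8 + 552 = 560)
√(a + Q) = √(182414 + 560) = √182974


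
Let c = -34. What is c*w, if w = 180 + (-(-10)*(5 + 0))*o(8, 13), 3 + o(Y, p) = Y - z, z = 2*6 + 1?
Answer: 7480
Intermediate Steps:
z = 13 (z = 12 + 1 = 13)
o(Y, p) = -16 + Y (o(Y, p) = -3 + (Y - 1*13) = -3 + (Y - 13) = -3 + (-13 + Y) = -16 + Y)
w = -220 (w = 180 + (-(-10)*(5 + 0))*(-16 + 8) = 180 - (-10)*5*(-8) = 180 - 2*(-25)*(-8) = 180 + 50*(-8) = 180 - 400 = -220)
c*w = -34*(-220) = 7480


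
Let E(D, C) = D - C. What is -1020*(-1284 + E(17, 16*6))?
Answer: 1390260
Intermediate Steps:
-1020*(-1284 + E(17, 16*6)) = -1020*(-1284 + (17 - 16*6)) = -1020*(-1284 + (17 - 1*96)) = -1020*(-1284 + (17 - 96)) = -1020*(-1284 - 79) = -1020*(-1363) = 1390260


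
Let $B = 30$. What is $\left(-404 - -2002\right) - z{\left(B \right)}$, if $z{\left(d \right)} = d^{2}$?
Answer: $698$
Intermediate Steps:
$\left(-404 - -2002\right) - z{\left(B \right)} = \left(-404 - -2002\right) - 30^{2} = \left(-404 + 2002\right) - 900 = 1598 - 900 = 698$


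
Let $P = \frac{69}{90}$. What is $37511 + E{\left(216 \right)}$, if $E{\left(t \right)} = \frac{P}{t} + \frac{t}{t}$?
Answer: $\frac{243077783}{6480} \approx 37512.0$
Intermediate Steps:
$P = \frac{23}{30}$ ($P = 69 \cdot \frac{1}{90} = \frac{23}{30} \approx 0.76667$)
$E{\left(t \right)} = 1 + \frac{23}{30 t}$ ($E{\left(t \right)} = \frac{23}{30 t} + \frac{t}{t} = \frac{23}{30 t} + 1 = 1 + \frac{23}{30 t}$)
$37511 + E{\left(216 \right)} = 37511 + \frac{\frac{23}{30} + 216}{216} = 37511 + \frac{1}{216} \cdot \frac{6503}{30} = 37511 + \frac{6503}{6480} = \frac{243077783}{6480}$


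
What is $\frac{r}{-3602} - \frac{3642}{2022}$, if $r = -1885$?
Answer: $- \frac{1551169}{1213874} \approx -1.2779$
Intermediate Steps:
$\frac{r}{-3602} - \frac{3642}{2022} = - \frac{1885}{-3602} - \frac{3642}{2022} = \left(-1885\right) \left(- \frac{1}{3602}\right) - \frac{607}{337} = \frac{1885}{3602} - \frac{607}{337} = - \frac{1551169}{1213874}$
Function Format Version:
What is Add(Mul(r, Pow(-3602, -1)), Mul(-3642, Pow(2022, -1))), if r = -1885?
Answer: Rational(-1551169, 1213874) ≈ -1.2779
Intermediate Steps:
Add(Mul(r, Pow(-3602, -1)), Mul(-3642, Pow(2022, -1))) = Add(Mul(-1885, Pow(-3602, -1)), Mul(-3642, Pow(2022, -1))) = Add(Mul(-1885, Rational(-1, 3602)), Mul(-3642, Rational(1, 2022))) = Add(Rational(1885, 3602), Rational(-607, 337)) = Rational(-1551169, 1213874)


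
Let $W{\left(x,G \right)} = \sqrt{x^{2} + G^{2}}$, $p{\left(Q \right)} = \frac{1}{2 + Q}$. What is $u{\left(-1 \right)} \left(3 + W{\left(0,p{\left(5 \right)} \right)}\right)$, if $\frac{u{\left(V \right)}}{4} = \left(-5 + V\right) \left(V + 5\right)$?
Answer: $- \frac{2112}{7} \approx -301.71$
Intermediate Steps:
$W{\left(x,G \right)} = \sqrt{G^{2} + x^{2}}$
$u{\left(V \right)} = 4 \left(-5 + V\right) \left(5 + V\right)$ ($u{\left(V \right)} = 4 \left(-5 + V\right) \left(V + 5\right) = 4 \left(-5 + V\right) \left(5 + V\right)$)
$u{\left(-1 \right)} \left(3 + W{\left(0,p{\left(5 \right)} \right)}\right) = \left(-100 + 4 \left(-1\right)^{2}\right) \left(3 + \sqrt{\left(\frac{1}{2 + 5}\right)^{2} + 0^{2}}\right) = \left(-100 + 4 \cdot 1\right) \left(3 + \sqrt{\left(\frac{1}{7}\right)^{2} + 0}\right) = \left(-100 + 4\right) \left(3 + \sqrt{\left(\frac{1}{7}\right)^{2} + 0}\right) = - 96 \left(3 + \sqrt{\frac{1}{49} + 0}\right) = - 96 \left(3 + \sqrt{\frac{1}{49}}\right) = - 96 \left(3 + \frac{1}{7}\right) = \left(-96\right) \frac{22}{7} = - \frac{2112}{7}$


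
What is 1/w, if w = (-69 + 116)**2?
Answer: 1/2209 ≈ 0.00045269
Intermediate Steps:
w = 2209 (w = 47**2 = 2209)
1/w = 1/2209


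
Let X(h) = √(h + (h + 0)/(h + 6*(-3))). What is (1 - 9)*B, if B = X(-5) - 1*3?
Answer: 24 - 8*I*√2530/23 ≈ 24.0 - 17.495*I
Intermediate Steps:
X(h) = √(h + h/(-18 + h)) (X(h) = √(h + h/(h - 18)) = √(h + h/(-18 + h)))
B = -3 + I*√2530/23 (B = √(-5*(-17 - 5)/(-18 - 5)) - 1*3 = √(-5*(-22)/(-23)) - 3 = √(-5*(-1/23)*(-22)) - 3 = √(-110/23) - 3 = I*√2530/23 - 3 = -3 + I*√2530/23 ≈ -3.0 + 2.1869*I)
(1 - 9)*B = (1 - 9)*(-3 + I*√2530/23) = -8*(-3 + I*√2530/23) = 24 - 8*I*√2530/23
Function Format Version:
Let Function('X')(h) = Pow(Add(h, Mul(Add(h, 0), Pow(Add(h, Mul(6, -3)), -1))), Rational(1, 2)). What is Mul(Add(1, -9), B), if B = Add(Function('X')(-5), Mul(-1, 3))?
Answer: Add(24, Mul(Rational(-8, 23), I, Pow(2530, Rational(1, 2)))) ≈ Add(24.000, Mul(-17.495, I))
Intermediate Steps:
Function('X')(h) = Pow(Add(h, Mul(h, Pow(Add(-18, h), -1))), Rational(1, 2)) (Function('X')(h) = Pow(Add(h, Mul(h, Pow(Add(h, -18), -1))), Rational(1, 2)) = Pow(Add(h, Mul(h, Pow(Add(-18, h), -1))), Rational(1, 2)))
B = Add(-3, Mul(Rational(1, 23), I, Pow(2530, Rational(1, 2)))) (B = Add(Pow(Mul(-5, Pow(Add(-18, -5), -1), Add(-17, -5)), Rational(1, 2)), Mul(-1, 3)) = Add(Pow(Mul(-5, Pow(-23, -1), -22), Rational(1, 2)), -3) = Add(Pow(Mul(-5, Rational(-1, 23), -22), Rational(1, 2)), -3) = Add(Pow(Rational(-110, 23), Rational(1, 2)), -3) = Add(Mul(Rational(1, 23), I, Pow(2530, Rational(1, 2))), -3) = Add(-3, Mul(Rational(1, 23), I, Pow(2530, Rational(1, 2)))) ≈ Add(-3.0000, Mul(2.1869, I)))
Mul(Add(1, -9), B) = Mul(Add(1, -9), Add(-3, Mul(Rational(1, 23), I, Pow(2530, Rational(1, 2))))) = Mul(-8, Add(-3, Mul(Rational(1, 23), I, Pow(2530, Rational(1, 2))))) = Add(24, Mul(Rational(-8, 23), I, Pow(2530, Rational(1, 2))))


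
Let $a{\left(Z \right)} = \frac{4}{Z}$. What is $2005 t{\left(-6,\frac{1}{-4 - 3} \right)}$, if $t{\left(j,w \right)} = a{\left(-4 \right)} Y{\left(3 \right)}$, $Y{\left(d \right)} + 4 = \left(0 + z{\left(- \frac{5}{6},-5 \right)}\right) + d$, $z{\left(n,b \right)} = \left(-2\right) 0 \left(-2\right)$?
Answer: $2005$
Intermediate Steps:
$z{\left(n,b \right)} = 0$ ($z{\left(n,b \right)} = 0 \left(-2\right) = 0$)
$Y{\left(d \right)} = -4 + d$ ($Y{\left(d \right)} = -4 + \left(\left(0 + 0\right) + d\right) = -4 + \left(0 + d\right) = -4 + d$)
$t{\left(j,w \right)} = 1$ ($t{\left(j,w \right)} = \frac{4}{-4} \left(-4 + 3\right) = 4 \left(- \frac{1}{4}\right) \left(-1\right) = \left(-1\right) \left(-1\right) = 1$)
$2005 t{\left(-6,\frac{1}{-4 - 3} \right)} = 2005 \cdot 1 = 2005$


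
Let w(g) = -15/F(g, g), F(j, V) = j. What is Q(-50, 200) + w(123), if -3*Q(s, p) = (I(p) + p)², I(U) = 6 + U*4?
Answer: -41493491/123 ≈ -3.3735e+5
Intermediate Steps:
I(U) = 6 + 4*U
Q(s, p) = -(6 + 5*p)²/3 (Q(s, p) = -((6 + 4*p) + p)²/3 = -(6 + 5*p)²/3)
w(g) = -15/g
Q(-50, 200) + w(123) = -(6 + 5*200)²/3 - 15/123 = -(6 + 1000)²/3 - 15*1/123 = -⅓*1006² - 5/41 = -⅓*1012036 - 5/41 = -1012036/3 - 5/41 = -41493491/123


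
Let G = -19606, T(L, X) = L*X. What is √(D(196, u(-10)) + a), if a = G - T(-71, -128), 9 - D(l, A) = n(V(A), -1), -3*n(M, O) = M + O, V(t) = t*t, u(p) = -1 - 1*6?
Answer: I*√28669 ≈ 169.32*I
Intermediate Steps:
u(p) = -7 (u(p) = -1 - 6 = -7)
V(t) = t²
n(M, O) = -M/3 - O/3 (n(M, O) = -(M + O)/3 = -M/3 - O/3)
D(l, A) = 26/3 + A²/3 (D(l, A) = 9 - (-A²/3 - ⅓*(-1)) = 9 - (-A²/3 + ⅓) = 9 - (⅓ - A²/3) = 9 + (-⅓ + A²/3) = 26/3 + A²/3)
a = -28694 (a = -19606 - (-71)*(-128) = -19606 - 1*9088 = -19606 - 9088 = -28694)
√(D(196, u(-10)) + a) = √((26/3 + (⅓)*(-7)²) - 28694) = √((26/3 + (⅓)*49) - 28694) = √((26/3 + 49/3) - 28694) = √(25 - 28694) = √(-28669) = I*√28669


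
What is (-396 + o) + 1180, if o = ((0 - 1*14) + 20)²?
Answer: 820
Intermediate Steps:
o = 36 (o = ((0 - 14) + 20)² = (-14 + 20)² = 6² = 36)
(-396 + o) + 1180 = (-396 + 36) + 1180 = -360 + 1180 = 820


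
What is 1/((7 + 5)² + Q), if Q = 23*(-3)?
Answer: 1/75 ≈ 0.013333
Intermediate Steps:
Q = -69
1/((7 + 5)² + Q) = 1/((7 + 5)² - 69) = 1/(12² - 69) = 1/(144 - 69) = 1/75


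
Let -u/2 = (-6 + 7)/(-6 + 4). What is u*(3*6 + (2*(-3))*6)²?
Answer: 324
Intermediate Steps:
u = 1 (u = -2*(-6 + 7)/(-6 + 4) = -2/(-2) = -2*(-1)/2 = -2*(-½) = 1)
u*(3*6 + (2*(-3))*6)² = 1*(3*6 + (2*(-3))*6)² = 1*(18 - 6*6)² = 1*(18 - 36)² = 1*(-18)² = 1*324 = 324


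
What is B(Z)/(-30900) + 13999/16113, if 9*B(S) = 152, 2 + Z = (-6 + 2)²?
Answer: 324222727/373418775 ≈ 0.86825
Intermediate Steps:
Z = 14 (Z = -2 + (-6 + 2)² = -2 + (-4)² = -2 + 16 = 14)
B(S) = 152/9 (B(S) = (⅑)*152 = 152/9)
B(Z)/(-30900) + 13999/16113 = (152/9)/(-30900) + 13999/16113 = (152/9)*(-1/30900) + 13999*(1/16113) = -38/69525 + 13999/16113 = 324222727/373418775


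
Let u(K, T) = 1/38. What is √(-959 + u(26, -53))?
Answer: 3*I*√153862/38 ≈ 30.967*I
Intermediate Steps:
u(K, T) = 1/38
√(-959 + u(26, -53)) = √(-959 + 1/38) = √(-36441/38) = 3*I*√153862/38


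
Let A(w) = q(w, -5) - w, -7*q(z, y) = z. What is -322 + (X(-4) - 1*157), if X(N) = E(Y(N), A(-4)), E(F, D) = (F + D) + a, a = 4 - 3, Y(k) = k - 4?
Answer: -3370/7 ≈ -481.43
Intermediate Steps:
Y(k) = -4 + k
q(z, y) = -z/7
a = 1
A(w) = -8*w/7 (A(w) = -w/7 - w = -8*w/7)
E(F, D) = 1 + D + F (E(F, D) = (F + D) + 1 = (D + F) + 1 = 1 + D + F)
X(N) = 11/7 + N (X(N) = 1 - 8/7*(-4) + (-4 + N) = 1 + 32/7 + (-4 + N) = 11/7 + N)
-322 + (X(-4) - 1*157) = -322 + ((11/7 - 4) - 1*157) = -322 + (-17/7 - 157) = -322 - 1116/7 = -3370/7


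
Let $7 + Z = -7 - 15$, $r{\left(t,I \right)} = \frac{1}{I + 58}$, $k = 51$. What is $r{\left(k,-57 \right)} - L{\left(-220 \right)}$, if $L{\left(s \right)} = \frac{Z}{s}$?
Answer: $\frac{191}{220} \approx 0.86818$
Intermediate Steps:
$r{\left(t,I \right)} = \frac{1}{58 + I}$
$Z = -29$ ($Z = -7 - 22 = -29$)
$L{\left(s \right)} = - \frac{29}{s}$
$r{\left(k,-57 \right)} - L{\left(-220 \right)} = \frac{1}{58 - 57} - - \frac{29}{-220} = 1^{-1} - \left(-29\right) \left(- \frac{1}{220}\right) = 1 - \frac{29}{220} = \frac{191}{220}$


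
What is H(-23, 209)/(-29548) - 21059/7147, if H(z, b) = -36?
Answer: -155498510/52794889 ≈ -2.9453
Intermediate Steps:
H(-23, 209)/(-29548) - 21059/7147 = -36/(-29548) - 21059/7147 = -36*(-1/29548) - 21059*1/7147 = 9/7387 - 21059/7147 = -155498510/52794889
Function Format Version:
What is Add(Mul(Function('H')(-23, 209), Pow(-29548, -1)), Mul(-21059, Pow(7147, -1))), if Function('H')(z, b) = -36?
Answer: Rational(-155498510, 52794889) ≈ -2.9453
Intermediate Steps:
Add(Mul(Function('H')(-23, 209), Pow(-29548, -1)), Mul(-21059, Pow(7147, -1))) = Add(Mul(-36, Pow(-29548, -1)), Mul(-21059, Pow(7147, -1))) = Add(Mul(-36, Rational(-1, 29548)), Mul(-21059, Rational(1, 7147))) = Add(Rational(9, 7387), Rational(-21059, 7147)) = Rational(-155498510, 52794889)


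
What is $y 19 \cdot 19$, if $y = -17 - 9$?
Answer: $-9386$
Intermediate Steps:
$y = -26$
$y 19 \cdot 19 = \left(-26\right) 19 \cdot 19 = \left(-494\right) 19 = -9386$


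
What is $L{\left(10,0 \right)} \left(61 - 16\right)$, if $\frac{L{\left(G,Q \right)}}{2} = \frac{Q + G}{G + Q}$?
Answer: $90$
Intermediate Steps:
$L{\left(G,Q \right)} = 2$ ($L{\left(G,Q \right)} = 2 \frac{Q + G}{G + Q} = 2 \frac{G + Q}{G + Q} = 2 \cdot 1 = 2$)
$L{\left(10,0 \right)} \left(61 - 16\right) = 2 \left(61 - 16\right) = 2 \cdot 45 = 90$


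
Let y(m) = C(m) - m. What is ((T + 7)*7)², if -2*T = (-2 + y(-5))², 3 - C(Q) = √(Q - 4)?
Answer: -55223/4 - 11466*I ≈ -13806.0 - 11466.0*I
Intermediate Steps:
C(Q) = 3 - √(-4 + Q) (C(Q) = 3 - √(Q - 4) = 3 - √(-4 + Q))
y(m) = 3 - m - √(-4 + m) (y(m) = (3 - √(-4 + m)) - m = 3 - m - √(-4 + m))
T = -(6 - 3*I)²/2 (T = -(-2 + (3 - 1*(-5) - √(-4 - 5)))²/2 = -(-2 + (3 + 5 - √(-9)))²/2 = -(-2 + (3 + 5 - 3*I))²/2 = -(-2 + (8 - 3*I))²/2 = -(6 - 3*I)²/2 ≈ -13.5 + 18.0*I)
((T + 7)*7)² = (((-27/2 + 18*I) + 7)*7)² = ((-13/2 + 18*I)*7)² = (-91/2 + 126*I)²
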